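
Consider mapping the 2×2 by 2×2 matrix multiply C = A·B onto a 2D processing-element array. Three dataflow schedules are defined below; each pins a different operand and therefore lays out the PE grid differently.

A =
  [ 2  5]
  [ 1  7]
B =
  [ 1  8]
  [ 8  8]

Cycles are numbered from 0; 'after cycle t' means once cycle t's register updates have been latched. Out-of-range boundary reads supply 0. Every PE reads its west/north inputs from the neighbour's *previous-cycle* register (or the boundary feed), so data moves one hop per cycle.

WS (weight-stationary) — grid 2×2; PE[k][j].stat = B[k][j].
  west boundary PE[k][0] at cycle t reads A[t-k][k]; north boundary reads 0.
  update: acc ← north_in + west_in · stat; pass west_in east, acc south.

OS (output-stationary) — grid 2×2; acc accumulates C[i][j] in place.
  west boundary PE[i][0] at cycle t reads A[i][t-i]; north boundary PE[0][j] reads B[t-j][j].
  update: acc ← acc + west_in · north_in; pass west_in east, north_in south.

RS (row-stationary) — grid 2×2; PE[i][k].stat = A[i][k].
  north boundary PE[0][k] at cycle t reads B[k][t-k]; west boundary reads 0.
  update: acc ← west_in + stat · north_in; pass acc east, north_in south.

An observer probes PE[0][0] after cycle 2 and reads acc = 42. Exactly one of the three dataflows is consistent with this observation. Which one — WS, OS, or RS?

WS (2×2 grid), PE[0][0]:
  step 0 · PE0,0: acc=2; fwd→2 fwd↓2
  step 1 · PE0,0: acc=1; fwd→1 fwd↓1
  step 2 · PE0,0: acc=0; fwd→0 fwd↓0
OS (2×2 grid), PE[0][0]:
  step 0 · PE0,0: acc=2; fwd→2 fwd↓1
  step 1 · PE0,0: acc=42; fwd→5 fwd↓8
  step 2 · PE0,0: acc=42; fwd→0 fwd↓0
RS (2×2 grid), PE[0][0]:
  step 0 · PE0,0: acc=2; fwd→2 fwd↓1
  step 1 · PE0,0: acc=16; fwd→16 fwd↓8
  step 2 · PE0,0: acc=0; fwd→0 fwd↓0

dataflow = OS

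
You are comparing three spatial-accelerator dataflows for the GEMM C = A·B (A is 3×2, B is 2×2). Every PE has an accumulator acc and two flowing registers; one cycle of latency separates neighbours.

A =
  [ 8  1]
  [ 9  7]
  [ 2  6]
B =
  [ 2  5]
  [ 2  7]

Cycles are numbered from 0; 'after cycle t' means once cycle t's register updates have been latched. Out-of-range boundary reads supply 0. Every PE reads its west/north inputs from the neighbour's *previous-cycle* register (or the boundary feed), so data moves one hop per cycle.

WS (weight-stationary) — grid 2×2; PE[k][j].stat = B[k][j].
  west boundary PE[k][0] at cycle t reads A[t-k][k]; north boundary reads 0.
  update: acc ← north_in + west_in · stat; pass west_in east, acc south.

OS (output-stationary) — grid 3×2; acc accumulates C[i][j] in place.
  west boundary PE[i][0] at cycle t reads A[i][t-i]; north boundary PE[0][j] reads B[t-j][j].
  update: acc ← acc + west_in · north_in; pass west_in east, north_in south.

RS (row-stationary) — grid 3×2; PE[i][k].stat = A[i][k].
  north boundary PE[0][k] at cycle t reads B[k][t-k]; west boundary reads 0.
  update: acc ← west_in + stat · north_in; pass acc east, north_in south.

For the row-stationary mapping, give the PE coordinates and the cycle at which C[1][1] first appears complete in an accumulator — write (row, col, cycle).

(row, col, cycle) = (1, 1, 3)

Under RS, C[1][1] lands at PE[1][1]:
  c0 r1c1: 0 / 0 / 0
  c1 r1c1: 0 / 0 / 0
  c2 r1c1: 32 / 32 / 2
  c3 r1c1: 94 / 94 / 7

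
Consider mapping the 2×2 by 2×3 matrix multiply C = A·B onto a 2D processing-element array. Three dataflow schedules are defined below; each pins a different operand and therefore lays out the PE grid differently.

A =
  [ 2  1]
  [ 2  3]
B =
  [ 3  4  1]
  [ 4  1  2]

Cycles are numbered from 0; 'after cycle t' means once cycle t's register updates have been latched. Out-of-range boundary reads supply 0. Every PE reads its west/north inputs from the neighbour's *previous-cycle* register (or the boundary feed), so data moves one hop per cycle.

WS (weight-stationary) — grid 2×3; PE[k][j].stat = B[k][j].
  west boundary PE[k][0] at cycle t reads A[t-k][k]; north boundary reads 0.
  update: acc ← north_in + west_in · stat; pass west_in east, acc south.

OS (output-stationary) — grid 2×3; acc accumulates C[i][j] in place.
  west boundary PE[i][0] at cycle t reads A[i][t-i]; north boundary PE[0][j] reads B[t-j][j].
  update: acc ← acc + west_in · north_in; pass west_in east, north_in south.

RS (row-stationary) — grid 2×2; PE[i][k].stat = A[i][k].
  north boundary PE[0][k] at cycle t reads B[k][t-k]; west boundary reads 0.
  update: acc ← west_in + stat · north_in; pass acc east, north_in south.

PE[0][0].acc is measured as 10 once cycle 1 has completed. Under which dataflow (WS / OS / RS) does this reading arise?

Under WS (2×3), PE[0][0]:
  @0  [0,0]  acc 6  |  →2  ↓6
  @1  [0,0]  acc 6  |  →2  ↓6
Under OS (2×3), PE[0][0]:
  @0  [0,0]  acc 6  |  →2  ↓3
  @1  [0,0]  acc 10  |  →1  ↓4
Under RS (2×2), PE[0][0]:
  @0  [0,0]  acc 6  |  →6  ↓3
  @1  [0,0]  acc 8  |  →8  ↓4

dataflow = OS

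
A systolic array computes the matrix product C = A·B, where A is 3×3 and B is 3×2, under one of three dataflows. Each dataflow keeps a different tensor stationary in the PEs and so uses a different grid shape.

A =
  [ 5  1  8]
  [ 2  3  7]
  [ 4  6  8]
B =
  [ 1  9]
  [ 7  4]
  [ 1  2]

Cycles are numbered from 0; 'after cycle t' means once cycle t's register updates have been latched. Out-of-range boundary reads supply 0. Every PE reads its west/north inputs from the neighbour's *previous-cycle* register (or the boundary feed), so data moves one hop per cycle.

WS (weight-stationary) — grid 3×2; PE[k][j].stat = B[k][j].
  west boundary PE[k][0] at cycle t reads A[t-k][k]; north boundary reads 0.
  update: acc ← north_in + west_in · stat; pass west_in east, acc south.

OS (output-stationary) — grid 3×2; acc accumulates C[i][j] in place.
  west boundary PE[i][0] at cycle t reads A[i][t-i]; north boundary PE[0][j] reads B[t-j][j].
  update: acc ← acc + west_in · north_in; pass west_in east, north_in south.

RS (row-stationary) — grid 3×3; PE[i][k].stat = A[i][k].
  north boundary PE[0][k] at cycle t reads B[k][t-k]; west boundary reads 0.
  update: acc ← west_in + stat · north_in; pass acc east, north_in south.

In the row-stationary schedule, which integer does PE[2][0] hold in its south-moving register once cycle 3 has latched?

register = 9

RS 3×3: PE[2][0] cycle-by-cycle (with neighbour feeds):
  t=0 PE[1][0]: acc=0 h=0 v=0
  t=0 PE[2][0]: acc=0 h=0 v=0
  t=1 PE[1][0]: acc=2 h=2 v=1
  t=1 PE[2][0]: acc=0 h=0 v=0
  t=2 PE[1][0]: acc=18 h=18 v=9
  t=2 PE[2][0]: acc=4 h=4 v=1
  t=3 PE[1][0]: acc=0 h=0 v=0
  t=3 PE[2][0]: acc=36 h=36 v=9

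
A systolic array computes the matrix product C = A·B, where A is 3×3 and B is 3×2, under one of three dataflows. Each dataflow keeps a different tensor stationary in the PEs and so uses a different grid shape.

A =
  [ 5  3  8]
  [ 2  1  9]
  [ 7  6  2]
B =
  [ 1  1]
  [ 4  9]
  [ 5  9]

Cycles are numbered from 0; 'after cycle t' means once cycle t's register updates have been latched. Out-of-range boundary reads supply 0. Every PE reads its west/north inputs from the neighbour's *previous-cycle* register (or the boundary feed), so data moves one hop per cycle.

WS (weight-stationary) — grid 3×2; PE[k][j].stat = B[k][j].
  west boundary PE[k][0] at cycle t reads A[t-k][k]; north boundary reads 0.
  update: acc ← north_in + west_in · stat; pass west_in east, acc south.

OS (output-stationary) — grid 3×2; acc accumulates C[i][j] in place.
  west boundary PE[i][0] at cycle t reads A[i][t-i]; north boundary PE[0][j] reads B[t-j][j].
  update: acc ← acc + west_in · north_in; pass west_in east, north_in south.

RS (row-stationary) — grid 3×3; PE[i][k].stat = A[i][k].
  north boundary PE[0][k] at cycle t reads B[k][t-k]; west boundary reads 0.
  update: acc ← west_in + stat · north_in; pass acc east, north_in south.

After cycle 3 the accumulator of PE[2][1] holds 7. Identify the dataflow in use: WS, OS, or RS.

dataflow = OS

— WS: 3×2; PE[2][1] trace:
  after 0 — PE[2][1] acc=0, pass-E 0, pass-S 0
  after 1 — PE[2][1] acc=0, pass-E 0, pass-S 0
  after 2 — PE[2][1] acc=0, pass-E 0, pass-S 0
  after 3 — PE[2][1] acc=104, pass-E 8, pass-S 104
— OS: 3×2; PE[2][1] trace:
  after 0 — PE[2][1] acc=0, pass-E 0, pass-S 0
  after 1 — PE[2][1] acc=0, pass-E 0, pass-S 0
  after 2 — PE[2][1] acc=0, pass-E 0, pass-S 0
  after 3 — PE[2][1] acc=7, pass-E 7, pass-S 1
— RS: 3×3; PE[2][1] trace:
  after 0 — PE[2][1] acc=0, pass-E 0, pass-S 0
  after 1 — PE[2][1] acc=0, pass-E 0, pass-S 0
  after 2 — PE[2][1] acc=0, pass-E 0, pass-S 0
  after 3 — PE[2][1] acc=31, pass-E 31, pass-S 4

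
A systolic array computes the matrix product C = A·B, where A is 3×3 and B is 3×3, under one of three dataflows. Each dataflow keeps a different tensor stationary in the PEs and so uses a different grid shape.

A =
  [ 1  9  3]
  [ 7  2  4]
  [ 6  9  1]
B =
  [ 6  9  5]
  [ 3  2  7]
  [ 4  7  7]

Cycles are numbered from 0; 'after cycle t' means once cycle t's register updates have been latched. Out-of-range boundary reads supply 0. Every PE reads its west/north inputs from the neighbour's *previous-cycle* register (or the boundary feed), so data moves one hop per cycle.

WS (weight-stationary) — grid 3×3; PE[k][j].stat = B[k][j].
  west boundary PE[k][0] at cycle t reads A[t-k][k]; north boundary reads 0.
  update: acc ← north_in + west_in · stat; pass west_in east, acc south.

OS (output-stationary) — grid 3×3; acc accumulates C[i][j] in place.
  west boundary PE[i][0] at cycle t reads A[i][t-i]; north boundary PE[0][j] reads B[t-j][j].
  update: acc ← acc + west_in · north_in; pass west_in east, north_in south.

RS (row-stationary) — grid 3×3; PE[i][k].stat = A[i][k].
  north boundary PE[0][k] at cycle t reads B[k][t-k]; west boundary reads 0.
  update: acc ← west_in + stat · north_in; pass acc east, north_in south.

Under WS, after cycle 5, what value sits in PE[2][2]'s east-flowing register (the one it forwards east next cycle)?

register = 4

WS 3×3: PE[2][2] cycle-by-cycle (with neighbour feeds):
  cycle 0: PE[1][2] → acc 0, east 0, south 0
  cycle 0: PE[2][1] → acc 0, east 0, south 0
  cycle 0: PE[2][2] → acc 0, east 0, south 0
  cycle 1: PE[1][2] → acc 0, east 0, south 0
  cycle 1: PE[2][1] → acc 0, east 0, south 0
  cycle 1: PE[2][2] → acc 0, east 0, south 0
  cycle 2: PE[1][2] → acc 0, east 0, south 0
  cycle 2: PE[2][1] → acc 0, east 0, south 0
  cycle 2: PE[2][2] → acc 0, east 0, south 0
  cycle 3: PE[1][2] → acc 68, east 9, south 68
  cycle 3: PE[2][1] → acc 48, east 3, south 48
  cycle 3: PE[2][2] → acc 0, east 0, south 0
  cycle 4: PE[1][2] → acc 49, east 2, south 49
  cycle 4: PE[2][1] → acc 95, east 4, south 95
  cycle 4: PE[2][2] → acc 89, east 3, south 89
  cycle 5: PE[1][2] → acc 93, east 9, south 93
  cycle 5: PE[2][1] → acc 79, east 1, south 79
  cycle 5: PE[2][2] → acc 77, east 4, south 77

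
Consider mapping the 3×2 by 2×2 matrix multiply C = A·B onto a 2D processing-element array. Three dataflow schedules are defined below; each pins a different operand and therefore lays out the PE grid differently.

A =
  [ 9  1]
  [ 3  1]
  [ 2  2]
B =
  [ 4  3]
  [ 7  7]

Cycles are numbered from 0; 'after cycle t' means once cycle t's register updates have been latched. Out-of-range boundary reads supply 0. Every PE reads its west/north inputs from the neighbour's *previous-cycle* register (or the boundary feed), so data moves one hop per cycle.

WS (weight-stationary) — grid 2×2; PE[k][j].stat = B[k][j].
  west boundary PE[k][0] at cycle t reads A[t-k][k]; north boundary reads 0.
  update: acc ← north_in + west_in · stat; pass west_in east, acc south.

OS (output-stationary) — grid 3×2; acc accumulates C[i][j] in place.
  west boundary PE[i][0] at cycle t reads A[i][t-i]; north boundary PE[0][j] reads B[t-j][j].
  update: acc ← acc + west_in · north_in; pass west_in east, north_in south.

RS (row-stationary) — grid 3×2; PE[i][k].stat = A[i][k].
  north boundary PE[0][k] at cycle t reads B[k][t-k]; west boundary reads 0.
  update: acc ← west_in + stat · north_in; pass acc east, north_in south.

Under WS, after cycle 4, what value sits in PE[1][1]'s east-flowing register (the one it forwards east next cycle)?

WS (2×2). Following PE[1][1] plus its west/north inputs:
  0: (0,1).acc=0  regs=<0,0>
  0: (1,0).acc=0  regs=<0,0>
  0: (1,1).acc=0  regs=<0,0>
  1: (0,1).acc=27  regs=<9,27>
  1: (1,0).acc=43  regs=<1,43>
  1: (1,1).acc=0  regs=<0,0>
  2: (0,1).acc=9  regs=<3,9>
  2: (1,0).acc=19  regs=<1,19>
  2: (1,1).acc=34  regs=<1,34>
  3: (0,1).acc=6  regs=<2,6>
  3: (1,0).acc=22  regs=<2,22>
  3: (1,1).acc=16  regs=<1,16>
  4: (0,1).acc=0  regs=<0,0>
  4: (1,0).acc=0  regs=<0,0>
  4: (1,1).acc=20  regs=<2,20>

register = 2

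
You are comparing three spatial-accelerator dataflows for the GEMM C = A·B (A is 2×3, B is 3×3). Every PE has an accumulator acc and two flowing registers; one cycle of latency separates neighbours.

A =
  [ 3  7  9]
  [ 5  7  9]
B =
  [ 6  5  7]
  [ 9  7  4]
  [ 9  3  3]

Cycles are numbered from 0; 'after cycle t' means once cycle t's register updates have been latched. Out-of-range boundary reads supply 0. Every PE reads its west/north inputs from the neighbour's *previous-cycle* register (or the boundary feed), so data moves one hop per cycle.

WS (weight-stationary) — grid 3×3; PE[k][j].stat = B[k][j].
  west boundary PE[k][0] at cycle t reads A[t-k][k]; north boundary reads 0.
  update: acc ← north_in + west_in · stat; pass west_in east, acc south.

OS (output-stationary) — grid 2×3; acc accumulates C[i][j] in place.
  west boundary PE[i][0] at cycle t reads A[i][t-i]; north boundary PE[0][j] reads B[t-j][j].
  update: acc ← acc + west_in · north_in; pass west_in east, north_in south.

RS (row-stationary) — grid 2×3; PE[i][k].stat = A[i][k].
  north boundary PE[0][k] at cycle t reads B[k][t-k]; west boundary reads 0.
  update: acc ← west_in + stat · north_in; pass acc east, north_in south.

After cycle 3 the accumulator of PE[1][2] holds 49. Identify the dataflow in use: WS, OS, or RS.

dataflow = WS

WS (3×3 grid), PE[1][2]:
  cycle 0: PE[1][2] → acc 0, east 0, south 0
  cycle 1: PE[1][2] → acc 0, east 0, south 0
  cycle 2: PE[1][2] → acc 0, east 0, south 0
  cycle 3: PE[1][2] → acc 49, east 7, south 49
OS (2×3 grid), PE[1][2]:
  cycle 0: PE[1][2] → acc 0, east 0, south 0
  cycle 1: PE[1][2] → acc 0, east 0, south 0
  cycle 2: PE[1][2] → acc 0, east 0, south 0
  cycle 3: PE[1][2] → acc 35, east 5, south 7
RS (2×3 grid), PE[1][2]:
  cycle 0: PE[1][2] → acc 0, east 0, south 0
  cycle 1: PE[1][2] → acc 0, east 0, south 0
  cycle 2: PE[1][2] → acc 0, east 0, south 0
  cycle 3: PE[1][2] → acc 174, east 174, south 9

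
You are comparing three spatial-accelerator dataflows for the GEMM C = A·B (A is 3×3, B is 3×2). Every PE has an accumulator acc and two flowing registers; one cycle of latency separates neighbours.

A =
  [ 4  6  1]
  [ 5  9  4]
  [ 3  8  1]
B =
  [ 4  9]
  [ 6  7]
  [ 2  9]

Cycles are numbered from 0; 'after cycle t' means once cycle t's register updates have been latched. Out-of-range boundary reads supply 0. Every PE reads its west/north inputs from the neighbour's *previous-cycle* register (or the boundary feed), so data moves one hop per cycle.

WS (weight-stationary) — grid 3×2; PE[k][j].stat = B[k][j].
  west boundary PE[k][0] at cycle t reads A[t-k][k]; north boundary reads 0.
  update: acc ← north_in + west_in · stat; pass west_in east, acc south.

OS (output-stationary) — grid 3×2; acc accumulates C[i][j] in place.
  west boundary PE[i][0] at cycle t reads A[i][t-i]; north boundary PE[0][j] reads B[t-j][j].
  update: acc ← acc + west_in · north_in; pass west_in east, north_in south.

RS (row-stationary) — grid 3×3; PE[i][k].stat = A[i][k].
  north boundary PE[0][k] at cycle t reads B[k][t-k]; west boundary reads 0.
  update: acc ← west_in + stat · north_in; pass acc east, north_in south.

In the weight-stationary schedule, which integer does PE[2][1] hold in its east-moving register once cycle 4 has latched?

register = 4

Tracing WS — 3×2 array, target PE[2][1]:
  0: (1,1).acc=0  regs=<0,0>
  0: (2,0).acc=0  regs=<0,0>
  0: (2,1).acc=0  regs=<0,0>
  1: (1,1).acc=0  regs=<0,0>
  1: (2,0).acc=0  regs=<0,0>
  1: (2,1).acc=0  regs=<0,0>
  2: (1,1).acc=78  regs=<6,78>
  2: (2,0).acc=54  regs=<1,54>
  2: (2,1).acc=0  regs=<0,0>
  3: (1,1).acc=108  regs=<9,108>
  3: (2,0).acc=82  regs=<4,82>
  3: (2,1).acc=87  regs=<1,87>
  4: (1,1).acc=83  regs=<8,83>
  4: (2,0).acc=62  regs=<1,62>
  4: (2,1).acc=144  regs=<4,144>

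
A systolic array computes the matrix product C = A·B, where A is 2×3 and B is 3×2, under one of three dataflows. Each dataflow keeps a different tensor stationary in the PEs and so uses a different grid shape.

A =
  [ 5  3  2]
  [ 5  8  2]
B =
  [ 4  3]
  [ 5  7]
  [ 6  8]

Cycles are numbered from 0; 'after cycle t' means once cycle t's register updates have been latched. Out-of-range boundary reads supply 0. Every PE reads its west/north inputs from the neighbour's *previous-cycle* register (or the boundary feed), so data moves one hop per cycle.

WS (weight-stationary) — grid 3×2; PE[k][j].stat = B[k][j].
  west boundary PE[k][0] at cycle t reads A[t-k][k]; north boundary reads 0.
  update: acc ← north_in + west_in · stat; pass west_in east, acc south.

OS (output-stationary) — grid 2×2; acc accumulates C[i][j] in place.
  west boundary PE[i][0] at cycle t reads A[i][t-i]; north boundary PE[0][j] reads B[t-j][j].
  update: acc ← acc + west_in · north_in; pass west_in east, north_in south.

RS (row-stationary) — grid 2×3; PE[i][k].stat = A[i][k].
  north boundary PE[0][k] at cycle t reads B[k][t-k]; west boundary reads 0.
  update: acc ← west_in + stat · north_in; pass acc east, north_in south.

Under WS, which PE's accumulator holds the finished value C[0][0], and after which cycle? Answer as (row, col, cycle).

WS — PE[2][0] is where C[0][0] collects:
  t=0 PE[2][0]: acc=0 h=0 v=0
  t=1 PE[2][0]: acc=0 h=0 v=0
  t=2 PE[2][0]: acc=47 h=2 v=47

(row, col, cycle) = (2, 0, 2)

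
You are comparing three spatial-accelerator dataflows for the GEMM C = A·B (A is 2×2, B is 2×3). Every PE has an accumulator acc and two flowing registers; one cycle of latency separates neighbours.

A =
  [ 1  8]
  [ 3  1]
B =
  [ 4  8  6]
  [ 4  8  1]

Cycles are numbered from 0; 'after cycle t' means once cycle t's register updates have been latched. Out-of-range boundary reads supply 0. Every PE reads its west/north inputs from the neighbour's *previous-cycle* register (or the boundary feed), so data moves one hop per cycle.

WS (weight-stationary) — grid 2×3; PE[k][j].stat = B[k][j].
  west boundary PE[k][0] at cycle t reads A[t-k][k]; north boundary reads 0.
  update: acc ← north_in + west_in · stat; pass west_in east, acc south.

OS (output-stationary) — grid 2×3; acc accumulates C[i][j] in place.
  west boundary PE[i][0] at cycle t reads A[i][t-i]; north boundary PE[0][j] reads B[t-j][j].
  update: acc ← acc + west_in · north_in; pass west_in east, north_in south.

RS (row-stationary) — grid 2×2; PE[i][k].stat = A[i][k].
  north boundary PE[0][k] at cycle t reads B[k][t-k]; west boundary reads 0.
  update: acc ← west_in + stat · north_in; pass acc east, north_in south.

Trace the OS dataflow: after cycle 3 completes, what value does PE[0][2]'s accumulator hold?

PE[0][2].acc = 14

OS on a 2×3 grid — tracing PE[0][2] and its feeders:
  0: (0,1).acc=0  regs=<0,0>
  0: (0,2).acc=0  regs=<0,0>
  1: (0,1).acc=8  regs=<1,8>
  1: (0,2).acc=0  regs=<0,0>
  2: (0,1).acc=72  regs=<8,8>
  2: (0,2).acc=6  regs=<1,6>
  3: (0,1).acc=72  regs=<0,0>
  3: (0,2).acc=14  regs=<8,1>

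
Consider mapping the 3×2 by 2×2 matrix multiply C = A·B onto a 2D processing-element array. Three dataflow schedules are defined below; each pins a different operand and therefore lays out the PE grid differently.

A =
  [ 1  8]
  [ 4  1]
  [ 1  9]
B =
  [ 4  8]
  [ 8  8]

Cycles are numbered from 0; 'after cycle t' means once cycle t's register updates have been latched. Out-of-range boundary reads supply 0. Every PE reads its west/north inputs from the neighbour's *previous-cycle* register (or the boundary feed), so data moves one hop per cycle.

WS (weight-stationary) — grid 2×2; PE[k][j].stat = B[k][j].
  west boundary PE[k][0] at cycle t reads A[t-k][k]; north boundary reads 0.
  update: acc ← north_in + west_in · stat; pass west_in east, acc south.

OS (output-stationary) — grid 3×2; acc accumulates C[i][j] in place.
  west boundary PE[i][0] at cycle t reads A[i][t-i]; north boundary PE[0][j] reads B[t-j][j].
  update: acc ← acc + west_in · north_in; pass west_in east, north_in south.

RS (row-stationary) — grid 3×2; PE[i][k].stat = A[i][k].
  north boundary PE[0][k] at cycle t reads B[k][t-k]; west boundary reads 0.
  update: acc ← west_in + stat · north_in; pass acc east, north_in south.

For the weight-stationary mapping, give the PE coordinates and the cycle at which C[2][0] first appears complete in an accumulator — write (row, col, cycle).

(row, col, cycle) = (1, 0, 3)

Under WS, C[2][0] lands at PE[1][0]:
  @0  [1,0]  acc 0  |  →0  ↓0
  @1  [1,0]  acc 68  |  →8  ↓68
  @2  [1,0]  acc 24  |  →1  ↓24
  @3  [1,0]  acc 76  |  →9  ↓76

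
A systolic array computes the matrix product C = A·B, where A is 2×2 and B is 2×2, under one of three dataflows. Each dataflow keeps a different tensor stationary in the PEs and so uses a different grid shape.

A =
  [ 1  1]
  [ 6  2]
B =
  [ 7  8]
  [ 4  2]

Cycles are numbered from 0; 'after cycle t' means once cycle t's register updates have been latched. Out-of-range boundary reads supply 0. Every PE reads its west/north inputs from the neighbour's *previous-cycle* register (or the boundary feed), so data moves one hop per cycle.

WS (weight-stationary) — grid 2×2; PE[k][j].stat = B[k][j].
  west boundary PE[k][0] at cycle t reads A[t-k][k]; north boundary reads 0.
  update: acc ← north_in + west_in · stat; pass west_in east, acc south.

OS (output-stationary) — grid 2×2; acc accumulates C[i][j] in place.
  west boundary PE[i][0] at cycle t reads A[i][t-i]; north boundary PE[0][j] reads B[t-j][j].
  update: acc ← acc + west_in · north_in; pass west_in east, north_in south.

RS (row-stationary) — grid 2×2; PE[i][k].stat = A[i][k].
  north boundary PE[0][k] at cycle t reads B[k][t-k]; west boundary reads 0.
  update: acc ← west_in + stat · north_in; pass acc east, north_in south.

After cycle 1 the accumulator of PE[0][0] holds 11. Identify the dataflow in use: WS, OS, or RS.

WS [2×2] PE[0][0] across cycles:
  step 0 · PE0,0: acc=7; fwd→1 fwd↓7
  step 1 · PE0,0: acc=42; fwd→6 fwd↓42
OS [2×2] PE[0][0] across cycles:
  step 0 · PE0,0: acc=7; fwd→1 fwd↓7
  step 1 · PE0,0: acc=11; fwd→1 fwd↓4
RS [2×2] PE[0][0] across cycles:
  step 0 · PE0,0: acc=7; fwd→7 fwd↓7
  step 1 · PE0,0: acc=8; fwd→8 fwd↓8

dataflow = OS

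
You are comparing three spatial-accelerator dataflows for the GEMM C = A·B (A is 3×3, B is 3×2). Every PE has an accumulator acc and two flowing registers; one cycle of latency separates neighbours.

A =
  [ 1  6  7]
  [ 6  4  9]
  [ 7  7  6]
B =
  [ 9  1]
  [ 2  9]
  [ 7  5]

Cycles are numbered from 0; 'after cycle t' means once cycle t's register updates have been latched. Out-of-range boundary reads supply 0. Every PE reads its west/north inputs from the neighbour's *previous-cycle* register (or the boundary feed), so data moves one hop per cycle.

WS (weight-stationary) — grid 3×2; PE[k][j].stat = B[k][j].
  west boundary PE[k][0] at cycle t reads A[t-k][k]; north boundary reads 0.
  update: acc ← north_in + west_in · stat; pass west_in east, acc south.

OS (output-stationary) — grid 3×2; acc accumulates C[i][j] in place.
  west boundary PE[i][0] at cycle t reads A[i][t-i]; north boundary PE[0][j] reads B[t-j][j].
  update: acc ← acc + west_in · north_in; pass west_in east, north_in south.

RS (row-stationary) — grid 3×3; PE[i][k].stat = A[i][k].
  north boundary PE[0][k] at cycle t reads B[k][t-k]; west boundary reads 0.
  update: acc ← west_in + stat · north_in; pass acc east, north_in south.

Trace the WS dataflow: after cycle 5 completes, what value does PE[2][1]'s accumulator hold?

PE[2][1].acc = 100

WS 3×2: PE[2][1] cycle-by-cycle (with neighbour feeds):
  [0] (1,1) acc=0 (h:0 v:0)
  [0] (2,0) acc=0 (h:0 v:0)
  [0] (2,1) acc=0 (h:0 v:0)
  [1] (1,1) acc=0 (h:0 v:0)
  [1] (2,0) acc=0 (h:0 v:0)
  [1] (2,1) acc=0 (h:0 v:0)
  [2] (1,1) acc=55 (h:6 v:55)
  [2] (2,0) acc=70 (h:7 v:70)
  [2] (2,1) acc=0 (h:0 v:0)
  [3] (1,1) acc=42 (h:4 v:42)
  [3] (2,0) acc=125 (h:9 v:125)
  [3] (2,1) acc=90 (h:7 v:90)
  [4] (1,1) acc=70 (h:7 v:70)
  [4] (2,0) acc=119 (h:6 v:119)
  [4] (2,1) acc=87 (h:9 v:87)
  [5] (1,1) acc=0 (h:0 v:0)
  [5] (2,0) acc=0 (h:0 v:0)
  [5] (2,1) acc=100 (h:6 v:100)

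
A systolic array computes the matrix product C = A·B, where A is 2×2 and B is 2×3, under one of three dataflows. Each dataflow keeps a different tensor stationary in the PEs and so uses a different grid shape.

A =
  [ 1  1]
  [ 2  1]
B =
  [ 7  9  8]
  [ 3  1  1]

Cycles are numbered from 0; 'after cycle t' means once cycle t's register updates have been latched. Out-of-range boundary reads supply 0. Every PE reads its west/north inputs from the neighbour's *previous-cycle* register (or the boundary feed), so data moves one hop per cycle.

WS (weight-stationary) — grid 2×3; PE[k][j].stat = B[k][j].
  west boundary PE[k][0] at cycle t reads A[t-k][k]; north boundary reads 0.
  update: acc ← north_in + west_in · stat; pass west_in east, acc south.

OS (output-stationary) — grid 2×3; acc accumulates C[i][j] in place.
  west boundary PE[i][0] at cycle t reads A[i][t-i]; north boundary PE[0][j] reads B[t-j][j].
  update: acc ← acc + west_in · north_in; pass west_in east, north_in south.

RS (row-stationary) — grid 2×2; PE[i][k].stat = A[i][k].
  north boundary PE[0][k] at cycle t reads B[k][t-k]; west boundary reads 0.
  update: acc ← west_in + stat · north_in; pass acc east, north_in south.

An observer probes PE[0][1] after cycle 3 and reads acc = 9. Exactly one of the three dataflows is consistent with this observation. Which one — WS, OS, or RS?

WS [2×3] PE[0][1] across cycles:
  after 0 — PE[0][1] acc=0, pass-E 0, pass-S 0
  after 1 — PE[0][1] acc=9, pass-E 1, pass-S 9
  after 2 — PE[0][1] acc=18, pass-E 2, pass-S 18
  after 3 — PE[0][1] acc=0, pass-E 0, pass-S 0
OS [2×3] PE[0][1] across cycles:
  after 0 — PE[0][1] acc=0, pass-E 0, pass-S 0
  after 1 — PE[0][1] acc=9, pass-E 1, pass-S 9
  after 2 — PE[0][1] acc=10, pass-E 1, pass-S 1
  after 3 — PE[0][1] acc=10, pass-E 0, pass-S 0
RS [2×2] PE[0][1] across cycles:
  after 0 — PE[0][1] acc=0, pass-E 0, pass-S 0
  after 1 — PE[0][1] acc=10, pass-E 10, pass-S 3
  after 2 — PE[0][1] acc=10, pass-E 10, pass-S 1
  after 3 — PE[0][1] acc=9, pass-E 9, pass-S 1

dataflow = RS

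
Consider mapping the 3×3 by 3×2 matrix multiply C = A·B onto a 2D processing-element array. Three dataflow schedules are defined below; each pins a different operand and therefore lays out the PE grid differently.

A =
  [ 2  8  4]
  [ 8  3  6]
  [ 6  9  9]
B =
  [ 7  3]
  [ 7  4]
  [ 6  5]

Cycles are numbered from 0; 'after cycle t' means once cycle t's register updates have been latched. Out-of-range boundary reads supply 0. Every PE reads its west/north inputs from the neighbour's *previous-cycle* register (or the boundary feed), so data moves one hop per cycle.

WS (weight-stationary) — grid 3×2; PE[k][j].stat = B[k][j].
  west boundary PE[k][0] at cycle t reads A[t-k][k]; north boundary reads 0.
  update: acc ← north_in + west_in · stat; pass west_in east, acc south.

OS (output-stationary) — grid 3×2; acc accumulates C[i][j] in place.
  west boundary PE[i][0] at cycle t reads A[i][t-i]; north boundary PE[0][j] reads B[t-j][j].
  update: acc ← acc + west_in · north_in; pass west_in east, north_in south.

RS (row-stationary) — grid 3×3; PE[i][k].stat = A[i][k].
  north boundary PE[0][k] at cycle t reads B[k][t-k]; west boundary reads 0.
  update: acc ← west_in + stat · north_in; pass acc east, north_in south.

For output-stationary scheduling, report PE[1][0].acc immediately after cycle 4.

PE[1][0].acc = 113

OS (3×2). Following PE[1][0] plus its west/north inputs:
  step 0 · PE0,0: acc=14; fwd→2 fwd↓7
  step 0 · PE1,0: acc=0; fwd→0 fwd↓0
  step 1 · PE0,0: acc=70; fwd→8 fwd↓7
  step 1 · PE1,0: acc=56; fwd→8 fwd↓7
  step 2 · PE0,0: acc=94; fwd→4 fwd↓6
  step 2 · PE1,0: acc=77; fwd→3 fwd↓7
  step 3 · PE0,0: acc=94; fwd→0 fwd↓0
  step 3 · PE1,0: acc=113; fwd→6 fwd↓6
  step 4 · PE0,0: acc=94; fwd→0 fwd↓0
  step 4 · PE1,0: acc=113; fwd→0 fwd↓0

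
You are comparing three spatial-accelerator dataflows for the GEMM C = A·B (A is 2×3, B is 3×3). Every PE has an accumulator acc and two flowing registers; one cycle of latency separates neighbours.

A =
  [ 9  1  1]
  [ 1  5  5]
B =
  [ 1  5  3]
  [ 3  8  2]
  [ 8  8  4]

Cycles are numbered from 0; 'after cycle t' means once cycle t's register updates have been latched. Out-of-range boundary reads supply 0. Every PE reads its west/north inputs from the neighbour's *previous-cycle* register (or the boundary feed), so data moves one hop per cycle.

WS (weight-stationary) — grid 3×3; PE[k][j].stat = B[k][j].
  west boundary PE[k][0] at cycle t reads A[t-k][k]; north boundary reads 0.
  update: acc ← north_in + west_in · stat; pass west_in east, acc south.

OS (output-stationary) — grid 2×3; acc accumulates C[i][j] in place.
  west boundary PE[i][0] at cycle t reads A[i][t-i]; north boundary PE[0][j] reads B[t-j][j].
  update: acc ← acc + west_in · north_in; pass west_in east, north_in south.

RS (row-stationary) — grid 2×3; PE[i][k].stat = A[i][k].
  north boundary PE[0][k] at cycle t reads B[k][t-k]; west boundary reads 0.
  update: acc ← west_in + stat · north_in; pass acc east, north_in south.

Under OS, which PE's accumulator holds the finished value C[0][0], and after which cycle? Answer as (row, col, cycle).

(row, col, cycle) = (0, 0, 2)

OS: C[0][0] accumulates in PE[0][0]:
  0: (0,0).acc=9  regs=<9,1>
  1: (0,0).acc=12  regs=<1,3>
  2: (0,0).acc=20  regs=<1,8>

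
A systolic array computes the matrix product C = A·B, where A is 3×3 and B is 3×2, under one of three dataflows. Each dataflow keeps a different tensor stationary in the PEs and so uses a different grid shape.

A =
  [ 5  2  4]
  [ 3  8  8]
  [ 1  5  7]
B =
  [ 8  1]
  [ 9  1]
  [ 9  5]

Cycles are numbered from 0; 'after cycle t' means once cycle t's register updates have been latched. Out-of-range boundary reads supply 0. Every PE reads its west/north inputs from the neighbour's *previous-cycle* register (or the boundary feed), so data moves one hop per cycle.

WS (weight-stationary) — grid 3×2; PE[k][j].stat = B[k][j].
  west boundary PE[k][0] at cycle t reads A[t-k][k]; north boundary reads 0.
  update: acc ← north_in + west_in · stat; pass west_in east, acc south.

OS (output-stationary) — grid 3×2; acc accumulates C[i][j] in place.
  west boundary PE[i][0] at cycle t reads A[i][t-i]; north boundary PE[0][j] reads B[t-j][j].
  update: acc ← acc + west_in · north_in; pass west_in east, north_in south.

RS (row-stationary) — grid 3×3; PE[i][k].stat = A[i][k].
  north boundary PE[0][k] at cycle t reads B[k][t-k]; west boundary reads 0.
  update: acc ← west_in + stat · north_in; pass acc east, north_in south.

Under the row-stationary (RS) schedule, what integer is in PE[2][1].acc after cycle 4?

Tracing RS — 3×3 array, target PE[2][1]:
  c0 r1c1: 0 / 0 / 0
  c0 r2c0: 0 / 0 / 0
  c0 r2c1: 0 / 0 / 0
  c1 r1c1: 0 / 0 / 0
  c1 r2c0: 0 / 0 / 0
  c1 r2c1: 0 / 0 / 0
  c2 r1c1: 96 / 96 / 9
  c2 r2c0: 8 / 8 / 8
  c2 r2c1: 0 / 0 / 0
  c3 r1c1: 11 / 11 / 1
  c3 r2c0: 1 / 1 / 1
  c3 r2c1: 53 / 53 / 9
  c4 r1c1: 0 / 0 / 0
  c4 r2c0: 0 / 0 / 0
  c4 r2c1: 6 / 6 / 1

PE[2][1].acc = 6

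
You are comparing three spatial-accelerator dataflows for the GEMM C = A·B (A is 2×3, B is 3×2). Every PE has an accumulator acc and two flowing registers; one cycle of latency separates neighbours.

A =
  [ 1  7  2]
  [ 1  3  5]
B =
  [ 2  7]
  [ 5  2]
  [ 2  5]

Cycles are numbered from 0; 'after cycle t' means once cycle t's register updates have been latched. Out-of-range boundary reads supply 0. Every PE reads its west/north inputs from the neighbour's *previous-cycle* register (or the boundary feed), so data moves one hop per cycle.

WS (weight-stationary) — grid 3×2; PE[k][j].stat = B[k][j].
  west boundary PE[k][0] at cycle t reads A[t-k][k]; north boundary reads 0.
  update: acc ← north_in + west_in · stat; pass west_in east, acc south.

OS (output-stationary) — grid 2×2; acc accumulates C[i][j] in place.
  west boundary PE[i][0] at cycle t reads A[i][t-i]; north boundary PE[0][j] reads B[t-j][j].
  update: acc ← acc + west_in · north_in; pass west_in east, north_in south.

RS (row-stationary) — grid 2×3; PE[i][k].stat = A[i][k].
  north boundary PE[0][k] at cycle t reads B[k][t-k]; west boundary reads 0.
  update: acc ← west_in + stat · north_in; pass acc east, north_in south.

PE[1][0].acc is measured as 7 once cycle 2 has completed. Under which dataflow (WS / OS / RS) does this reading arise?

WS [3×2] PE[1][0] across cycles:
  0: (1,0).acc=0  regs=<0,0>
  1: (1,0).acc=37  regs=<7,37>
  2: (1,0).acc=17  regs=<3,17>
OS [2×2] PE[1][0] across cycles:
  0: (1,0).acc=0  regs=<0,0>
  1: (1,0).acc=2  regs=<1,2>
  2: (1,0).acc=17  regs=<3,5>
RS [2×3] PE[1][0] across cycles:
  0: (1,0).acc=0  regs=<0,0>
  1: (1,0).acc=2  regs=<2,2>
  2: (1,0).acc=7  regs=<7,7>

dataflow = RS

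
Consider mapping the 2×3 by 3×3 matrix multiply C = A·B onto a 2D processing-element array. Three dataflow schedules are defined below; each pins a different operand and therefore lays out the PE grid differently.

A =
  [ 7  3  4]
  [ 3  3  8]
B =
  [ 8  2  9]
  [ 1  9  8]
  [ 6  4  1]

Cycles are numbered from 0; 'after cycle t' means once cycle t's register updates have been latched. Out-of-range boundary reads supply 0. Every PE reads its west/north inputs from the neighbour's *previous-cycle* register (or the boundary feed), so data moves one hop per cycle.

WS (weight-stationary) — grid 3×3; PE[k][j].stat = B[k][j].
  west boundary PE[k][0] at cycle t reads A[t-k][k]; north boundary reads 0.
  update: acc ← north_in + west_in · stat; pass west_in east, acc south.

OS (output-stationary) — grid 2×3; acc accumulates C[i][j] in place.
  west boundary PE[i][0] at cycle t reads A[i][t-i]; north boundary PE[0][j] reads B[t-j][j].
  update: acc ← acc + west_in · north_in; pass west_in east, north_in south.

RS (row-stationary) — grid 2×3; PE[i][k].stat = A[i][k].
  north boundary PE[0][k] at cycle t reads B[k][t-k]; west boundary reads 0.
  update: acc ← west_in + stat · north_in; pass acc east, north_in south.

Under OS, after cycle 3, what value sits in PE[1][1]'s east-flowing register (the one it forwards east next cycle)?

OS on a 2×3 grid — tracing PE[1][1] and its feeders:
  [0] (0,1) acc=0 (h:0 v:0)
  [0] (1,0) acc=0 (h:0 v:0)
  [0] (1,1) acc=0 (h:0 v:0)
  [1] (0,1) acc=14 (h:7 v:2)
  [1] (1,0) acc=24 (h:3 v:8)
  [1] (1,1) acc=0 (h:0 v:0)
  [2] (0,1) acc=41 (h:3 v:9)
  [2] (1,0) acc=27 (h:3 v:1)
  [2] (1,1) acc=6 (h:3 v:2)
  [3] (0,1) acc=57 (h:4 v:4)
  [3] (1,0) acc=75 (h:8 v:6)
  [3] (1,1) acc=33 (h:3 v:9)

register = 3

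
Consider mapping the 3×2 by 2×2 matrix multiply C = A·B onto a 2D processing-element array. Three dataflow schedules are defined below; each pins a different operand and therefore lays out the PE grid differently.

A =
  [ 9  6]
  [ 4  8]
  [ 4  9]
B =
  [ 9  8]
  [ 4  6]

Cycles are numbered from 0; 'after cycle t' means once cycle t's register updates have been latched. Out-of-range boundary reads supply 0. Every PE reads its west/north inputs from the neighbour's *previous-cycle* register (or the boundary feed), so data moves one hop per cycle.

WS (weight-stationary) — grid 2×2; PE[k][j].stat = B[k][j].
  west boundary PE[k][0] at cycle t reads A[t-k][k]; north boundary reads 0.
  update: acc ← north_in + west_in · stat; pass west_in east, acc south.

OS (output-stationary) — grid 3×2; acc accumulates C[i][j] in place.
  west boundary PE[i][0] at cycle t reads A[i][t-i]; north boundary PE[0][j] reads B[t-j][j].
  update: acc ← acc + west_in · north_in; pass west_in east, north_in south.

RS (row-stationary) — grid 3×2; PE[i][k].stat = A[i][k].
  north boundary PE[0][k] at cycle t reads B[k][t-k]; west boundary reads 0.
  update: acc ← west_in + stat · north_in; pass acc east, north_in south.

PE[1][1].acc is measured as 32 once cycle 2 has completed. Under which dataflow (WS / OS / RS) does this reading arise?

dataflow = OS

— WS: 2×2; PE[1][1] trace:
  0: (1,1).acc=0  regs=<0,0>
  1: (1,1).acc=0  regs=<0,0>
  2: (1,1).acc=108  regs=<6,108>
— OS: 3×2; PE[1][1] trace:
  0: (1,1).acc=0  regs=<0,0>
  1: (1,1).acc=0  regs=<0,0>
  2: (1,1).acc=32  regs=<4,8>
— RS: 3×2; PE[1][1] trace:
  0: (1,1).acc=0  regs=<0,0>
  1: (1,1).acc=0  regs=<0,0>
  2: (1,1).acc=68  regs=<68,4>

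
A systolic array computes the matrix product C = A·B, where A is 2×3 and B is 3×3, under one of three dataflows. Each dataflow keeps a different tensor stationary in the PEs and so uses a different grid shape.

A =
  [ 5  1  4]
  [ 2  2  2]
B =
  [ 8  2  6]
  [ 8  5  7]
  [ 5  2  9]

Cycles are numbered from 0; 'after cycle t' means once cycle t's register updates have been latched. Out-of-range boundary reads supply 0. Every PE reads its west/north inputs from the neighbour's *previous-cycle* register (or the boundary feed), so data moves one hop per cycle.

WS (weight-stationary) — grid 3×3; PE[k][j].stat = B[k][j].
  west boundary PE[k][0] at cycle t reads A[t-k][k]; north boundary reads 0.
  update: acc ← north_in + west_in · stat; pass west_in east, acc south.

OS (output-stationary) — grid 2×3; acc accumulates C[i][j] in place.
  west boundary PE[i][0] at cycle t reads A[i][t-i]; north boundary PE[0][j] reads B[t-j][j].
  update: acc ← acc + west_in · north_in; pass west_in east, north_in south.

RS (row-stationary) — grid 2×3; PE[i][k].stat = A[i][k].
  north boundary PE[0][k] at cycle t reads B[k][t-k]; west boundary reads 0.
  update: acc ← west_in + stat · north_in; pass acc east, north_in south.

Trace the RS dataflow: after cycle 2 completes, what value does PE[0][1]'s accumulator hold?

PE[0][1].acc = 15

Tracing RS — 2×3 array, target PE[0][1]:
  c0 r0c0: 40 / 40 / 8
  c0 r0c1: 0 / 0 / 0
  c1 r0c0: 10 / 10 / 2
  c1 r0c1: 48 / 48 / 8
  c2 r0c0: 30 / 30 / 6
  c2 r0c1: 15 / 15 / 5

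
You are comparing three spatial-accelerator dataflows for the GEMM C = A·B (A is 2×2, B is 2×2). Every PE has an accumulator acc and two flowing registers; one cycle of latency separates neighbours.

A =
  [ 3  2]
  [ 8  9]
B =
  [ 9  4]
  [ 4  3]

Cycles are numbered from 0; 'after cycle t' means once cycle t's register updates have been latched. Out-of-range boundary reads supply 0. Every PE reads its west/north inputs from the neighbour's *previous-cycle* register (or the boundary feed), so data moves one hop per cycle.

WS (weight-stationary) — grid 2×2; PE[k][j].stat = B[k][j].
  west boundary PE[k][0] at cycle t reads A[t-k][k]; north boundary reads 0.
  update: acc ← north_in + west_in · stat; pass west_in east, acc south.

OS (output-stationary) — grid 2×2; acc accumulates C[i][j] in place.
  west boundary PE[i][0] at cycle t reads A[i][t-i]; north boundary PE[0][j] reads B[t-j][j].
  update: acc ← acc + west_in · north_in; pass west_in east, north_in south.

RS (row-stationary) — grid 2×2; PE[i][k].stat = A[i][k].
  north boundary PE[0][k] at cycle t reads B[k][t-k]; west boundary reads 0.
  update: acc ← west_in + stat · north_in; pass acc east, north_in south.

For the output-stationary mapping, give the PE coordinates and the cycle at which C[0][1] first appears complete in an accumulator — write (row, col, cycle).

Under OS, C[0][1] lands at PE[0][1]:
  t=0 PE[0][1]: acc=0 h=0 v=0
  t=1 PE[0][1]: acc=12 h=3 v=4
  t=2 PE[0][1]: acc=18 h=2 v=3

(row, col, cycle) = (0, 1, 2)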